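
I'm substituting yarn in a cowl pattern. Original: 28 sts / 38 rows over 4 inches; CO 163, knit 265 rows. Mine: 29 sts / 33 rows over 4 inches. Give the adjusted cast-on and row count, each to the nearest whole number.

Stitches: 163 × 29/28 = 168.82 → 169.
Rows: 265 × 33/38 = 230.13 → 230.

Cast on 169 stitches; work 230 rows.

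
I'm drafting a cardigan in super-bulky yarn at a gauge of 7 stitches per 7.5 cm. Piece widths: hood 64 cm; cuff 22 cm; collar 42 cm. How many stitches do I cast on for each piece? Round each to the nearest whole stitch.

hood 60; cuff 21; collar 39.

Rate = 7/7.5 = 0.933 sts per cm.
hood: 64 × 0.933 = 59.73 → 60.
cuff: 22 × 0.933 = 20.53 → 21.
collar: 42 × 0.933 = 39.20 → 39.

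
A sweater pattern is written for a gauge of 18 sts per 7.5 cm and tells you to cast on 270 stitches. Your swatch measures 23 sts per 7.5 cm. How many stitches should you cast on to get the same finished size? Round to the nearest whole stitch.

CO 345 sts.

Scale factor = 23 / 18 = 1.278.
270 × 23 / 18 = 345.00 sts.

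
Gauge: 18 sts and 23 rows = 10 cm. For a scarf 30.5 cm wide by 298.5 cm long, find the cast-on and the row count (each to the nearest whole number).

Stitch gauge = 18/10 = 1.8 sts/cm; 30.5 × 1.8 = 54.90 → 55 sts.
Row gauge = 23/10 = 2.3 rows/cm; 298.5 × 2.3 = 686.55 → 687 rows.

Cast on 55 stitches and work 687 rows.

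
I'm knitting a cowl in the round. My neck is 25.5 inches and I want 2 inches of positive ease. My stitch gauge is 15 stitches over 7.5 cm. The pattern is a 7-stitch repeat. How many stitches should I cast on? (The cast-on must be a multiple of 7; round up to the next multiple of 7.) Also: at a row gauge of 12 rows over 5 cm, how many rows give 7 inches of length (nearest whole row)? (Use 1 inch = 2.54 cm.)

Finished = 25.5 + 2 = 27.5 inches.
27.5 inches × 2.54 = 69.85 cm.
15/7.5 = 2 sts per cm; 69.85 × 2 = 139.70 sts.
Next multiple of 7 → 140.
7 inches = 17.78 cm; × 2.4 = 42.67 → 43 rows.

Cast on 140 stitches; work 43 rows.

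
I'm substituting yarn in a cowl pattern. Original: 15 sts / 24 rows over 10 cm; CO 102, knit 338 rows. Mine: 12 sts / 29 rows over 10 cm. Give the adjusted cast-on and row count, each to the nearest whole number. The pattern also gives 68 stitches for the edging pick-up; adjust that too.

Stitches: 102 × 12/15 = 81.60 → 82.
Rows: 338 × 29/24 = 408.42 → 408.
edging pick-up: 68 × 12/15 = 54.40 → 54.

Cast on 82 stitches; work 408 rows; edging pick-up 54 stitches.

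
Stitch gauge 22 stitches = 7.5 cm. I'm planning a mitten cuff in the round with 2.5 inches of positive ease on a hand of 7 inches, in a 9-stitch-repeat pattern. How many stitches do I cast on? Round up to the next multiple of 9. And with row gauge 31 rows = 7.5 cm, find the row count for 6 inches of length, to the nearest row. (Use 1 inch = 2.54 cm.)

Cast on 72 stitches; work 63 rows.

Finished = 7 + 2.5 = 9.5 inches.
9.5 inches × 2.54 = 24.13 cm.
22/7.5 = 2.933 sts per cm; 24.13 × 2.933 = 70.78 sts.
Next multiple of 9 → 72.
6 inches = 15.24 cm; × 4.133 = 62.99 → 63 rows.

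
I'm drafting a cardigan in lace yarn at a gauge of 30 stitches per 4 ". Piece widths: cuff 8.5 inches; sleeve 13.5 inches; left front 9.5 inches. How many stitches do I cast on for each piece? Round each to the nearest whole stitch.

cuff 64; sleeve 101; left front 71.

Rate = 30/4 = 7.5 sts per in.
cuff: 8.5 × 7.5 = 63.75 → 64.
sleeve: 13.5 × 7.5 = 101.25 → 101.
left front: 9.5 × 7.5 = 71.25 → 71.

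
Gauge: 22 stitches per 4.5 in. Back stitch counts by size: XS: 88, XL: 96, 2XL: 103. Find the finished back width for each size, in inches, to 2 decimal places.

XS 18.00 inches; XL 19.64 inches; 2XL 21.07 inches.

22/4.5 = 4.889 sts per in.
XS: 88 / 4.889 = 18.000 → 18.00 in.
XL: 96 / 4.889 = 19.636 → 19.64 in.
2XL: 103 / 4.889 = 21.068 → 21.07 in.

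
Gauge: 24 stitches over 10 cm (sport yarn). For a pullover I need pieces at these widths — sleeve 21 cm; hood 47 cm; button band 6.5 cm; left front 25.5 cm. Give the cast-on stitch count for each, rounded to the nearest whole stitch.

sleeve 50; hood 113; button band 16; left front 61.

Rate = 24/10 = 2.4 sts per cm.
sleeve: 21 × 2.4 = 50.40 → 50.
hood: 47 × 2.4 = 112.80 → 113.
button band: 6.5 × 2.4 = 15.60 → 16.
left front: 25.5 × 2.4 = 61.20 → 61.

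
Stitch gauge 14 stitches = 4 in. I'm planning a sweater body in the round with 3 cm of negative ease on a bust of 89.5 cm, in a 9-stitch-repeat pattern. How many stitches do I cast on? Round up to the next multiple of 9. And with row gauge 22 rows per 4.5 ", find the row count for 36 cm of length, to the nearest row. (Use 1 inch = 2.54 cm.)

Finished = 89.5 − 3 = 86.5 cm.
86.5 cm × 1/2.54 = 34.06 inches.
14/4 = 3.5 sts per in; 34.06 × 3.5 = 119.19 sts.
Next multiple of 9 → 126.
36 cm = 14.17 inches; × 4.889 = 69.29 → 69 rows.

Cast on 126 stitches; work 69 rows.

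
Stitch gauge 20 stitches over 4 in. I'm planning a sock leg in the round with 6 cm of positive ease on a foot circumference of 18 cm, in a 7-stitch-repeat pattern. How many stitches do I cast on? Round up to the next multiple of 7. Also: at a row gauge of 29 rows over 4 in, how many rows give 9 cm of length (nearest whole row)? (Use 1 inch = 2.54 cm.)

Cast on 49 stitches; work 26 rows.

Finished = 18 + 6 = 24 cm.
24 cm × 1/2.54 = 9.45 inches.
20/4 = 5 sts per in; 9.45 × 5 = 47.24 sts.
Next multiple of 7 → 49.
9 cm = 3.54 inches; × 7.25 = 25.69 → 26 rows.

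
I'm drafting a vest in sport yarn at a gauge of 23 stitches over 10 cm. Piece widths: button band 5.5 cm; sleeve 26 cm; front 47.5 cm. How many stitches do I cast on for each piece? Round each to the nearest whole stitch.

button band 13; sleeve 60; front 109.

Rate = 23/10 = 2.3 sts per cm.
button band: 5.5 × 2.3 = 12.65 → 13.
sleeve: 26 × 2.3 = 59.80 → 60.
front: 47.5 × 2.3 = 109.25 → 109.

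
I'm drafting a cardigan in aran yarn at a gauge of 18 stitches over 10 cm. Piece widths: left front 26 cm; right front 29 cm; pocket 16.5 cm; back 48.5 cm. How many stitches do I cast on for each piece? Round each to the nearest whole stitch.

left front 47; right front 52; pocket 30; back 87.

Rate = 18/10 = 1.8 sts per cm.
left front: 26 × 1.8 = 46.80 → 47.
right front: 29 × 1.8 = 52.20 → 52.
pocket: 16.5 × 1.8 = 29.70 → 30.
back: 48.5 × 1.8 = 87.30 → 87.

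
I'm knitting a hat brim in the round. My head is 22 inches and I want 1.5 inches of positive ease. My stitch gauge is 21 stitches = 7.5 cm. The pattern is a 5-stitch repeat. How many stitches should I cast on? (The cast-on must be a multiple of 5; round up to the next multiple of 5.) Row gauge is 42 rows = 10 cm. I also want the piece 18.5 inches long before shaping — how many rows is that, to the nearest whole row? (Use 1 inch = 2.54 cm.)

Cast on 170 stitches; work 197 rows.

Finished = 22 + 1.5 = 23.5 inches.
23.5 inches × 2.54 = 59.69 cm.
21/7.5 = 2.8 sts per cm; 59.69 × 2.8 = 167.13 sts.
Next multiple of 5 → 170.
18.5 inches = 46.99 cm; × 4.2 = 197.36 → 197 rows.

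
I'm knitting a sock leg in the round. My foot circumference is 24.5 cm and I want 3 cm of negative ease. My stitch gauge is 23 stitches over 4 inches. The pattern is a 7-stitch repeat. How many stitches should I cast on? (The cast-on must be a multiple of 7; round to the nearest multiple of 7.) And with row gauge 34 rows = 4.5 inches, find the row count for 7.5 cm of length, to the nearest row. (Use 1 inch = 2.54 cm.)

Cast on 49 stitches; work 22 rows.

Finished = 24.5 − 3 = 21.5 cm.
21.5 cm × 1/2.54 = 8.46 inches.
23/4 = 5.75 sts per in; 8.46 × 5.75 = 48.67 sts.
Nearest multiple of 7 → 49.
7.5 cm = 2.95 inches; × 7.556 = 22.31 → 22 rows.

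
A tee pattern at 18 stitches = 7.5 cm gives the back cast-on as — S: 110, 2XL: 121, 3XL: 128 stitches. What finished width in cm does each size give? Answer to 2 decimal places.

S 45.83 cm; 2XL 50.42 cm; 3XL 53.33 cm.

18/7.5 = 2.4 sts per cm.
S: 110 / 2.4 = 45.833 → 45.83 cm.
2XL: 121 / 2.4 = 50.417 → 50.42 cm.
3XL: 128 / 2.4 = 53.333 → 53.33 cm.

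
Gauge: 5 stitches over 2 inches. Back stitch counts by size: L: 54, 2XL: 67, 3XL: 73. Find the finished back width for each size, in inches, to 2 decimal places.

5/2 = 2.5 sts per in.
L: 54 / 2.5 = 21.600 → 21.60 in.
2XL: 67 / 2.5 = 26.800 → 26.80 in.
3XL: 73 / 2.5 = 29.200 → 29.20 in.

L 21.60 inches; 2XL 26.80 inches; 3XL 29.20 inches.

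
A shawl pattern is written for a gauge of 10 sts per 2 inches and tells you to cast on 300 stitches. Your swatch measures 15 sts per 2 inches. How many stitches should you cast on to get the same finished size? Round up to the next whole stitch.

Cast on 450 stitches.

Scale factor = 15 / 10 = 1.500.
300 × 15 / 10 = 450.00 sts.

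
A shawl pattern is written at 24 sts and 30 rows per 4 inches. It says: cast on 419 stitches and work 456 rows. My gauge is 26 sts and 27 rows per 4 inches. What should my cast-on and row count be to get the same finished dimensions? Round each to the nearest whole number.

Stitches: 419 × 26/24 = 453.92 → 454.
Rows: 456 × 27/30 = 410.40 → 410.

Cast on 454 stitches; work 410 rows.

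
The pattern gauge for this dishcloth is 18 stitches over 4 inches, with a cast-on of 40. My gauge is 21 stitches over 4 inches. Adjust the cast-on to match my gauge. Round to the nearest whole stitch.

Cast on 47 stitches.

Scale factor = 21 / 18 = 1.167.
40 × 21 / 18 = 46.67 sts.
→ 47 sts.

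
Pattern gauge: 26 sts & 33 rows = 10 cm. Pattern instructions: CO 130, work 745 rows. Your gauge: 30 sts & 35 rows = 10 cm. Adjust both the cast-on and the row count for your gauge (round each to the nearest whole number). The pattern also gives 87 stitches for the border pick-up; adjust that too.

Cast on 150 stitches; work 790 rows; border pick-up 100 stitches.

Stitches: 130 × 30/26 = 150.00 → 150.
Rows: 745 × 35/33 = 790.15 → 790.
border pick-up: 87 × 30/26 = 100.38 → 100.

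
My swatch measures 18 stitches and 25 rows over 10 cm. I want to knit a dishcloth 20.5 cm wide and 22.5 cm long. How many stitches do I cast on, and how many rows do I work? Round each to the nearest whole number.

Stitch gauge = 18/10 = 1.8 sts/cm; 20.5 × 1.8 = 36.90 → 37 sts.
Row gauge = 25/10 = 2.5 rows/cm; 22.5 × 2.5 = 56.25 → 56 rows.

Cast on 37 stitches and work 56 rows.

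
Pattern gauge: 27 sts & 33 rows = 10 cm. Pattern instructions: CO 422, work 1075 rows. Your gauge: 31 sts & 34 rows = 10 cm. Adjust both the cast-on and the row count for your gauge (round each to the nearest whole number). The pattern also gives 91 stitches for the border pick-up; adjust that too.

Cast on 485 stitches; work 1108 rows; border pick-up 104 stitches.

Stitches: 422 × 31/27 = 484.52 → 485.
Rows: 1075 × 34/33 = 1107.58 → 1108.
border pick-up: 91 × 31/27 = 104.48 → 104.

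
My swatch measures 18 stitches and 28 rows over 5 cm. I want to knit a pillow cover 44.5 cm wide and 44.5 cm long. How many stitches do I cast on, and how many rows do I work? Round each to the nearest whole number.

Cast on 160 stitches and work 249 rows.

Stitch gauge = 18/5 = 3.6 sts/cm; 44.5 × 3.6 = 160.20 → 160 sts.
Row gauge = 28/5 = 5.6 rows/cm; 44.5 × 5.6 = 249.20 → 249 rows.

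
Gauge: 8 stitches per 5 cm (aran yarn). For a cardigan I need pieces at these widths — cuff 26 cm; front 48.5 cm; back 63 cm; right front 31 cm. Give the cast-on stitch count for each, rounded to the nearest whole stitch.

cuff 42; front 78; back 101; right front 50.

Rate = 8/5 = 1.6 sts per cm.
cuff: 26 × 1.6 = 41.60 → 42.
front: 48.5 × 1.6 = 77.60 → 78.
back: 63 × 1.6 = 100.80 → 101.
right front: 31 × 1.6 = 49.60 → 50.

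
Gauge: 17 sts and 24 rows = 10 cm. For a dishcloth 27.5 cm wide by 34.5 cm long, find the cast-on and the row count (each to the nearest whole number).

Cast on 47 stitches and work 83 rows.

Stitch gauge = 17/10 = 1.7 sts/cm; 27.5 × 1.7 = 46.75 → 47 sts.
Row gauge = 24/10 = 2.4 rows/cm; 34.5 × 2.4 = 82.80 → 83 rows.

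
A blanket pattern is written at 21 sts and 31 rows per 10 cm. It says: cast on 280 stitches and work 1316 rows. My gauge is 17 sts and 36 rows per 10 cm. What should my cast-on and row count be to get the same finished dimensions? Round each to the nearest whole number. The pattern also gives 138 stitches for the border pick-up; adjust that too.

Stitches: 280 × 17/21 = 226.67 → 227.
Rows: 1316 × 36/31 = 1528.26 → 1528.
border pick-up: 138 × 17/21 = 111.71 → 112.

Cast on 227 stitches; work 1528 rows; border pick-up 112 stitches.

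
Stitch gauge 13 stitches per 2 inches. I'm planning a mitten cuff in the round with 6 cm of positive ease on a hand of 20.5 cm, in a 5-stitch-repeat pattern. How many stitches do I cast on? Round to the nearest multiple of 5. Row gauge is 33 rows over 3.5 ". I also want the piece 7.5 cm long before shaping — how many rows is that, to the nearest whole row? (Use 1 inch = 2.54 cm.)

Cast on 70 stitches; work 28 rows.

Finished = 20.5 + 6 = 26.5 cm.
26.5 cm × 1/2.54 = 10.43 inches.
13/2 = 6.5 sts per in; 10.43 × 6.5 = 67.81 sts.
Nearest multiple of 5 → 70.
7.5 cm = 2.95 inches; × 9.429 = 27.84 → 28 rows.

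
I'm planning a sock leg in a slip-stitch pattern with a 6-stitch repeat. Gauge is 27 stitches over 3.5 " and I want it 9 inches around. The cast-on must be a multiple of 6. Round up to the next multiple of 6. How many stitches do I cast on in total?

Cast on 72 stitches.

27 / 3.5 = 7.714 sts per inch.
9 × 7.714 = 69.43 sts.
Next multiple of 6: 72.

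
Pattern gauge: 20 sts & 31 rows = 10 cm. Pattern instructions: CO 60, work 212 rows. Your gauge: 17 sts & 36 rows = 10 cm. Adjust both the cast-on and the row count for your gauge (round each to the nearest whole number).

Stitches: 60 × 17/20 = 51.00 → 51.
Rows: 212 × 36/31 = 246.19 → 246.

Cast on 51 stitches; work 246 rows.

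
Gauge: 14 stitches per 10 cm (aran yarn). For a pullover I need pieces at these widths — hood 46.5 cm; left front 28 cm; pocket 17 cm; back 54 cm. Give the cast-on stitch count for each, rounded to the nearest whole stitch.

hood 65; left front 39; pocket 24; back 76.

Rate = 14/10 = 1.4 sts per cm.
hood: 46.5 × 1.4 = 65.10 → 65.
left front: 28 × 1.4 = 39.20 → 39.
pocket: 17 × 1.4 = 23.80 → 24.
back: 54 × 1.4 = 75.60 → 76.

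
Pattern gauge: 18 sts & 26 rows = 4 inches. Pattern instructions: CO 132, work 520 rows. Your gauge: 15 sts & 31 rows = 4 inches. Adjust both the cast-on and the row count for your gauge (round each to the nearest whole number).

Cast on 110 stitches; work 620 rows.

Stitches: 132 × 15/18 = 110.00 → 110.
Rows: 520 × 31/26 = 620.00 → 620.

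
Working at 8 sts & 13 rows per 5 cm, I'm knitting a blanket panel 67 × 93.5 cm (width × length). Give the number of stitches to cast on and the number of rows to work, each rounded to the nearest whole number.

Cast on 107 stitches and work 243 rows.

Stitch gauge = 8/5 = 1.6 sts/cm; 67 × 1.6 = 107.20 → 107 sts.
Row gauge = 13/5 = 2.6 rows/cm; 93.5 × 2.6 = 243.10 → 243 rows.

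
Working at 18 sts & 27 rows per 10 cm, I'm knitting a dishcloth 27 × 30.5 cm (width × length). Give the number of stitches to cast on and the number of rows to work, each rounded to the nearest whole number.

Stitch gauge = 18/10 = 1.8 sts/cm; 27 × 1.8 = 48.60 → 49 sts.
Row gauge = 27/10 = 2.7 rows/cm; 30.5 × 2.7 = 82.35 → 82 rows.

Cast on 49 stitches and work 82 rows.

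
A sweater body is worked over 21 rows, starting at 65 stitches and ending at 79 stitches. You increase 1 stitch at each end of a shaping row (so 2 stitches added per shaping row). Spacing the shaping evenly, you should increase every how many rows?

Stitches to add: |79 − 65| = 14.
Shaping rows needed: 14 / 2 = 7.
21 rows / 7 = every 3 rows.

Increase every 3rd row.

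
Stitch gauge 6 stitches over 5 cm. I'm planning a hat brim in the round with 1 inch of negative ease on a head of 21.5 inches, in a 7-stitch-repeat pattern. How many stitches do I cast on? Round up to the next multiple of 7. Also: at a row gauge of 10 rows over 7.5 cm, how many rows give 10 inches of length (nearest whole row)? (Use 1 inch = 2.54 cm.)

Finished = 21.5 − 1 = 20.5 inches.
20.5 inches × 2.54 = 52.07 cm.
6/5 = 1.2 sts per cm; 52.07 × 1.2 = 62.48 sts.
Next multiple of 7 → 63.
10 inches = 25.40 cm; × 1.333 = 33.87 → 34 rows.

Cast on 63 stitches; work 34 rows.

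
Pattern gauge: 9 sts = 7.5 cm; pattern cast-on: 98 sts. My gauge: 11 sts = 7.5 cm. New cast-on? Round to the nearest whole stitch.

Cast on 120 stitches.

Scale factor = 11 / 9 = 1.222.
98 × 11 / 9 = 119.78 sts.
→ 120 sts.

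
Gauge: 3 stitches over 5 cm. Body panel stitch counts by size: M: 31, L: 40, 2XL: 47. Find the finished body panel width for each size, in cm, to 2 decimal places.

M 51.67 cm; L 66.67 cm; 2XL 78.33 cm.

3/5 = 0.6 sts per cm.
M: 31 / 0.6 = 51.667 → 51.67 cm.
L: 40 / 0.6 = 66.667 → 66.67 cm.
2XL: 47 / 0.6 = 78.333 → 78.33 cm.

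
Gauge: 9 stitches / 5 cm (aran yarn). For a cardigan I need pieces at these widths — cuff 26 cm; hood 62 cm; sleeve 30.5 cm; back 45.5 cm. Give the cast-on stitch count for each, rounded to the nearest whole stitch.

Rate = 9/5 = 1.8 sts per cm.
cuff: 26 × 1.8 = 46.80 → 47.
hood: 62 × 1.8 = 111.60 → 112.
sleeve: 30.5 × 1.8 = 54.90 → 55.
back: 45.5 × 1.8 = 81.90 → 82.

cuff 47; hood 112; sleeve 55; back 82.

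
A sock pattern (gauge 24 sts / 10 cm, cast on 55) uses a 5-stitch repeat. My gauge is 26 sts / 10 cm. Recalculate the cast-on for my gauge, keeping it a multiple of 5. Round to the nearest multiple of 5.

55 × 26 / 24 = 59.58.
Nearest multiple of 5: 60.

Cast on 60 stitches.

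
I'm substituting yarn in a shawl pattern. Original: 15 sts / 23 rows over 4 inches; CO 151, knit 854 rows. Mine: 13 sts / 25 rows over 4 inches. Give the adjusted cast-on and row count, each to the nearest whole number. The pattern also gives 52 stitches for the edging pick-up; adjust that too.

Stitches: 151 × 13/15 = 130.87 → 131.
Rows: 854 × 25/23 = 928.26 → 928.
edging pick-up: 52 × 13/15 = 45.07 → 45.

Cast on 131 stitches; work 928 rows; edging pick-up 45 stitches.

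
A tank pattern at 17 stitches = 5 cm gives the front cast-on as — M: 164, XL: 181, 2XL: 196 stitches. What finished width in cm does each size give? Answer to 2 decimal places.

17/5 = 3.4 sts per cm.
M: 164 / 3.4 = 48.235 → 48.24 cm.
XL: 181 / 3.4 = 53.235 → 53.24 cm.
2XL: 196 / 3.4 = 57.647 → 57.65 cm.

M 48.24 cm; XL 53.24 cm; 2XL 57.65 cm.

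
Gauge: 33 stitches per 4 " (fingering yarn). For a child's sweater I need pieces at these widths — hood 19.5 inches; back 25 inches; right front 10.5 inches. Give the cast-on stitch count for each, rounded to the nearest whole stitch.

hood 161; back 206; right front 87.

Rate = 33/4 = 8.25 sts per in.
hood: 19.5 × 8.25 = 160.88 → 161.
back: 25 × 8.25 = 206.25 → 206.
right front: 10.5 × 8.25 = 86.62 → 87.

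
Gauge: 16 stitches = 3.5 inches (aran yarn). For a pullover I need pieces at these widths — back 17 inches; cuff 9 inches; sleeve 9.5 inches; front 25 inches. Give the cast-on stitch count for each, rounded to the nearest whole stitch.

back 78; cuff 41; sleeve 43; front 114.

Rate = 16/3.5 = 4.571 sts per in.
back: 17 × 4.571 = 77.71 → 78.
cuff: 9 × 4.571 = 41.14 → 41.
sleeve: 9.5 × 4.571 = 43.43 → 43.
front: 25 × 4.571 = 114.29 → 114.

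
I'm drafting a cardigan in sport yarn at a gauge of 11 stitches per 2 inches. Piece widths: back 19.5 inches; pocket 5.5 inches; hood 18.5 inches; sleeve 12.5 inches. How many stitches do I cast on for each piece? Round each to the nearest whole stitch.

back 107; pocket 30; hood 102; sleeve 69.

Rate = 11/2 = 5.5 sts per in.
back: 19.5 × 5.5 = 107.25 → 107.
pocket: 5.5 × 5.5 = 30.25 → 30.
hood: 18.5 × 5.5 = 101.75 → 102.
sleeve: 12.5 × 5.5 = 68.75 → 69.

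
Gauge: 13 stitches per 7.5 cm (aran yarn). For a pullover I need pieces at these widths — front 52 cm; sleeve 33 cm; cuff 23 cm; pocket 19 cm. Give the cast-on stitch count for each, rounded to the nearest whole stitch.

Rate = 13/7.5 = 1.733 sts per cm.
front: 52 × 1.733 = 90.13 → 90.
sleeve: 33 × 1.733 = 57.20 → 57.
cuff: 23 × 1.733 = 39.87 → 40.
pocket: 19 × 1.733 = 32.93 → 33.

front 90; sleeve 57; cuff 40; pocket 33.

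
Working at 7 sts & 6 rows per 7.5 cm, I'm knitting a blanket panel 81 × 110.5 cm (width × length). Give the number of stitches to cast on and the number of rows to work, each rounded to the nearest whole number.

Cast on 76 stitches and work 88 rows.

Stitch gauge = 7/7.5 = 0.933 sts/cm; 81 × 0.933 = 75.60 → 76 sts.
Row gauge = 6/7.5 = 0.8 rows/cm; 110.5 × 0.8 = 88.40 → 88 rows.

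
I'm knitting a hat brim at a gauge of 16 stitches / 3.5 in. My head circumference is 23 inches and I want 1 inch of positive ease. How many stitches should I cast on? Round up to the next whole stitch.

110 stitches.

Finished = 23 + 1 = 24 in.
16 / 3.5 = 4.571 sts per inch.
24.00 × 4.571 = 109.71 sts.
→ 110 sts.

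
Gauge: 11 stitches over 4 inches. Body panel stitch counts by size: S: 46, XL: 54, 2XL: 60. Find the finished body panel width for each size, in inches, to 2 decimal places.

S 16.73 inches; XL 19.64 inches; 2XL 21.82 inches.

11/4 = 2.75 sts per in.
S: 46 / 2.75 = 16.727 → 16.73 in.
XL: 54 / 2.75 = 19.636 → 19.64 in.
2XL: 60 / 2.75 = 21.818 → 21.82 in.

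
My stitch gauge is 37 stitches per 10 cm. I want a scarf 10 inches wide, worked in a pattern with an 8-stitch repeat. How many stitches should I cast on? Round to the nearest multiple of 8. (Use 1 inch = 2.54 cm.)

CO 96 sts.

10 in = 10 × 2.54 = 25.40 cm.
37 / 10 = 3.7 sts/cm.
25.40 × 3.7 = 93.98 sts.
→ 96.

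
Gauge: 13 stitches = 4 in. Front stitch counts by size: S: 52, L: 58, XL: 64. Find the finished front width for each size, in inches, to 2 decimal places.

S 16.00 inches; L 17.85 inches; XL 19.69 inches.

13/4 = 3.25 sts per in.
S: 52 / 3.25 = 16.000 → 16.00 in.
L: 58 / 3.25 = 17.846 → 17.85 in.
XL: 64 / 3.25 = 19.692 → 19.69 in.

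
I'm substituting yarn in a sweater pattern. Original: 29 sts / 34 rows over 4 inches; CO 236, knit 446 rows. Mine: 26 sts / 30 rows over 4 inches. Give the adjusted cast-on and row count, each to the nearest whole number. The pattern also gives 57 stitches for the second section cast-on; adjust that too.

Cast on 212 stitches; work 394 rows; second section cast-on 51 stitches.

Stitches: 236 × 26/29 = 211.59 → 212.
Rows: 446 × 30/34 = 393.53 → 394.
second section cast-on: 57 × 26/29 = 51.10 → 51.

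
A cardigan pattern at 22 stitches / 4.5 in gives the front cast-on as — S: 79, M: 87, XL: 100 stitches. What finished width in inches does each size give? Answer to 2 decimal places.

22/4.5 = 4.889 sts per in.
S: 79 / 4.889 = 16.159 → 16.16 in.
M: 87 / 4.889 = 17.795 → 17.80 in.
XL: 100 / 4.889 = 20.455 → 20.45 in.

S 16.16 inches; M 17.80 inches; XL 20.45 inches.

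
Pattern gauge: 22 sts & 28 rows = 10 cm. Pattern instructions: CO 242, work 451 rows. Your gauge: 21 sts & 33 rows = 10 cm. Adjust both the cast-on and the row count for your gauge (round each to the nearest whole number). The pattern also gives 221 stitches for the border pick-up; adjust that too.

Cast on 231 stitches; work 532 rows; border pick-up 211 stitches.

Stitches: 242 × 21/22 = 231.00 → 231.
Rows: 451 × 33/28 = 531.54 → 532.
border pick-up: 221 × 21/22 = 210.95 → 211.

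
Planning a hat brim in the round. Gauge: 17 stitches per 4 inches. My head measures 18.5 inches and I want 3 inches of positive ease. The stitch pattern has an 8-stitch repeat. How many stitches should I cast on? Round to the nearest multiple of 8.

88 stitches.

Finished = 18.5 + 3 = 21.5 inches.
17 / 4 = 4.25 sts/in.
21.5 × 4.25 = 91.38 sts.
Nearest multiple of 8: 88.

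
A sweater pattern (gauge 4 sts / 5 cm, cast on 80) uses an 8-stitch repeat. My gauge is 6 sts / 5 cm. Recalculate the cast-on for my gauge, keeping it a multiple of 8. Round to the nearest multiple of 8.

80 × 6 / 4 = 120.00.
Nearest multiple of 8: 120.

Cast on 120 stitches.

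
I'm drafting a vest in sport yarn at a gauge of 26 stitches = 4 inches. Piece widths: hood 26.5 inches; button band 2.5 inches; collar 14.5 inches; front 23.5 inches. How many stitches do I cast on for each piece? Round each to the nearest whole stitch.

Rate = 26/4 = 6.5 sts per in.
hood: 26.5 × 6.5 = 172.25 → 172.
button band: 2.5 × 6.5 = 16.25 → 16.
collar: 14.5 × 6.5 = 94.25 → 94.
front: 23.5 × 6.5 = 152.75 → 153.

hood 172; button band 16; collar 94; front 153.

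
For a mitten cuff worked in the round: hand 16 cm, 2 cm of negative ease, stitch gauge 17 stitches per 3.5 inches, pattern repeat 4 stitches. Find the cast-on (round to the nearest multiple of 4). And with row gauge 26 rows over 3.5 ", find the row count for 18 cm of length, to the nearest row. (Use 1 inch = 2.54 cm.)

Cast on 28 stitches; work 53 rows.

Finished = 16 − 2 = 14 cm.
14 cm × 1/2.54 = 5.51 inches.
17/3.5 = 4.857 sts per in; 5.51 × 4.857 = 26.77 sts.
Nearest multiple of 4 → 28.
18 cm = 7.09 inches; × 7.429 = 52.64 → 53 rows.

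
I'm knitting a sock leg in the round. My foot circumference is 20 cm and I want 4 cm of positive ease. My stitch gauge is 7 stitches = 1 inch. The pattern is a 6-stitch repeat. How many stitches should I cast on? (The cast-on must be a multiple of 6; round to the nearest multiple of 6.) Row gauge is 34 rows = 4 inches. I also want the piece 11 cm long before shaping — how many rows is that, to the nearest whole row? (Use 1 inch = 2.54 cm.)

Finished = 20 + 4 = 24 cm.
24 cm × 1/2.54 = 9.45 inches.
7/1 = 7 sts per in; 9.45 × 7 = 66.14 sts.
Nearest multiple of 6 → 66.
11 cm = 4.33 inches; × 8.5 = 36.81 → 37 rows.

Cast on 66 stitches; work 37 rows.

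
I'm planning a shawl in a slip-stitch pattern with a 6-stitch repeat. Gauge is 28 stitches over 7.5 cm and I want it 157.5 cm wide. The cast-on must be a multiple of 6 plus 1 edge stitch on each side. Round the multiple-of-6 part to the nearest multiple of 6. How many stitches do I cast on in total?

28 / 7.5 = 3.733 sts per cm.
157.5 × 3.733 = 588.00 sts.
Less 2 edge sts → 586.00 for the repeat.
Nearest multiple of 6: 588.
Add back 2 edge sts → 590.

Cast on 590 stitches.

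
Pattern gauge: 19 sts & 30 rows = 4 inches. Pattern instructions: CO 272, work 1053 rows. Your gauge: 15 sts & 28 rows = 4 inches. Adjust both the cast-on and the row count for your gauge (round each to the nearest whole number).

Cast on 215 stitches; work 983 rows.

Stitches: 272 × 15/19 = 214.74 → 215.
Rows: 1053 × 28/30 = 982.80 → 983.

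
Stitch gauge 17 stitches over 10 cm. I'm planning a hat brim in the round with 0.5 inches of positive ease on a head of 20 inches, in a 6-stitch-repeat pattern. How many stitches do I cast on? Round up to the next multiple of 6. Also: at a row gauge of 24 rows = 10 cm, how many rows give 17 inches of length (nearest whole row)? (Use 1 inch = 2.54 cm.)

Cast on 90 stitches; work 104 rows.

Finished = 20 + 0.5 = 20.5 inches.
20.5 inches × 2.54 = 52.07 cm.
17/10 = 1.7 sts per cm; 52.07 × 1.7 = 88.52 sts.
Next multiple of 6 → 90.
17 inches = 43.18 cm; × 2.4 = 103.63 → 104 rows.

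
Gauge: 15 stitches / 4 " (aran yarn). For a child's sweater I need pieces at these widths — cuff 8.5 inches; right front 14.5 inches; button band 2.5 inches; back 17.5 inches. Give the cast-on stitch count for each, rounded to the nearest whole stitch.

cuff 32; right front 54; button band 9; back 66.

Rate = 15/4 = 3.75 sts per in.
cuff: 8.5 × 3.75 = 31.88 → 32.
right front: 14.5 × 3.75 = 54.38 → 54.
button band: 2.5 × 3.75 = 9.38 → 9.
back: 17.5 × 3.75 = 65.62 → 66.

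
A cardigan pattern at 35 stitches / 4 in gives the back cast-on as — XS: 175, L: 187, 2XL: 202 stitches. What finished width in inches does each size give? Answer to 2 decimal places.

XS 20.00 inches; L 21.37 inches; 2XL 23.09 inches.

35/4 = 8.75 sts per in.
XS: 175 / 8.75 = 20.000 → 20.00 in.
L: 187 / 8.75 = 21.371 → 21.37 in.
2XL: 202 / 8.75 = 23.086 → 23.09 in.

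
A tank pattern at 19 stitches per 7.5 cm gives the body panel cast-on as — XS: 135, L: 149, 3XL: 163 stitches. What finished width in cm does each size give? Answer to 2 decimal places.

19/7.5 = 2.533 sts per cm.
XS: 135 / 2.533 = 53.289 → 53.29 cm.
L: 149 / 2.533 = 58.816 → 58.82 cm.
3XL: 163 / 2.533 = 64.342 → 64.34 cm.

XS 53.29 cm; L 58.82 cm; 3XL 64.34 cm.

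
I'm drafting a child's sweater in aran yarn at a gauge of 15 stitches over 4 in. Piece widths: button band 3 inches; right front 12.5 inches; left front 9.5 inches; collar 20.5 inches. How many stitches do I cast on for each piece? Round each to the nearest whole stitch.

Rate = 15/4 = 3.75 sts per in.
button band: 3 × 3.75 = 11.25 → 11.
right front: 12.5 × 3.75 = 46.88 → 47.
left front: 9.5 × 3.75 = 35.62 → 36.
collar: 20.5 × 3.75 = 76.88 → 77.

button band 11; right front 47; left front 36; collar 77.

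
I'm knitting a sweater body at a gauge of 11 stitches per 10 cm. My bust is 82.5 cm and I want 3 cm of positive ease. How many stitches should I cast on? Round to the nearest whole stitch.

Finished = 82.5 + 3 = 85.5 cm.
11 / 10 = 1.1 sts per cm.
85.50 × 1.1 = 94.05 sts.
→ 94 sts.

94 stitches.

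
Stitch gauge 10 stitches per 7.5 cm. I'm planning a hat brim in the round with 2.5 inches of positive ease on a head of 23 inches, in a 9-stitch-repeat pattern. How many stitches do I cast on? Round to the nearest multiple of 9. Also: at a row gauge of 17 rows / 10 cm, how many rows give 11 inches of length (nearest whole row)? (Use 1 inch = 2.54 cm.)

Finished = 23 + 2.5 = 25.5 inches.
25.5 inches × 2.54 = 64.77 cm.
10/7.5 = 1.333 sts per cm; 64.77 × 1.333 = 86.36 sts.
Nearest multiple of 9 → 90.
11 inches = 27.94 cm; × 1.7 = 47.50 → 47 rows.

Cast on 90 stitches; work 47 rows.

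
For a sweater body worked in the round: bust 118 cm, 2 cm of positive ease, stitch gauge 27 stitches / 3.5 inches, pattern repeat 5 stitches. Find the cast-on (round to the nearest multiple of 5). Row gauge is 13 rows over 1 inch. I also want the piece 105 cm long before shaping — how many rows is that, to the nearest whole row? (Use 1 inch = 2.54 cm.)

Finished = 118 + 2 = 120 cm.
120 cm × 1/2.54 = 47.24 inches.
27/3.5 = 7.714 sts per in; 47.24 × 7.714 = 364.45 sts.
Nearest multiple of 5 → 365.
105 cm = 41.34 inches; × 13 = 537.40 → 537 rows.

Cast on 365 stitches; work 537 rows.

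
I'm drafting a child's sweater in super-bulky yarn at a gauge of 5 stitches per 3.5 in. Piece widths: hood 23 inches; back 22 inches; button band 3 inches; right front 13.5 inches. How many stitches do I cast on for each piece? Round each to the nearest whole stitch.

Rate = 5/3.5 = 1.429 sts per in.
hood: 23 × 1.429 = 32.86 → 33.
back: 22 × 1.429 = 31.43 → 31.
button band: 3 × 1.429 = 4.29 → 4.
right front: 13.5 × 1.429 = 19.29 → 19.

hood 33; back 31; button band 4; right front 19.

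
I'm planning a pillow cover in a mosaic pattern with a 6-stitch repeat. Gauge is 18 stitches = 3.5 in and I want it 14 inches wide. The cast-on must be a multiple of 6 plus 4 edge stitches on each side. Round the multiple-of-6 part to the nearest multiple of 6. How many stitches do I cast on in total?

CO 74 sts.

18 / 3.5 = 5.143 sts per inch.
14 × 5.143 = 72.00 sts.
Less 8 edge sts → 64.00 for the repeat.
Nearest multiple of 6: 66.
Add back 8 edge sts → 74.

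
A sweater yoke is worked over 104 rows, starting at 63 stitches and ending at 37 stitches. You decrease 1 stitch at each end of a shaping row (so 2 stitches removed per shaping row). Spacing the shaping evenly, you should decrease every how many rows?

Decrease every 8th row.

Stitches to remove: |37 − 63| = 26.
Shaping rows needed: 26 / 2 = 13.
104 rows / 13 = every 8 rows.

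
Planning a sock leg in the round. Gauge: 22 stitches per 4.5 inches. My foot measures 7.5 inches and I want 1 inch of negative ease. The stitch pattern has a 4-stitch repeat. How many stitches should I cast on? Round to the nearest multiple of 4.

Finished = 7.5 − 1 = 6.5 inches.
22 / 4.5 = 4.889 sts/in.
6.5 × 4.889 = 31.78 sts.
Nearest multiple of 4: 32.

Cast on 32 stitches.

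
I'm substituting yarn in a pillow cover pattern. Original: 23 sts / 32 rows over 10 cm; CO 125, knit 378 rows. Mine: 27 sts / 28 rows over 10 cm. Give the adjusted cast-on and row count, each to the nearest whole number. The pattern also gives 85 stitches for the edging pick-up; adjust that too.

Cast on 147 stitches; work 331 rows; edging pick-up 100 stitches.

Stitches: 125 × 27/23 = 146.74 → 147.
Rows: 378 × 28/32 = 330.75 → 331.
edging pick-up: 85 × 27/23 = 99.78 → 100.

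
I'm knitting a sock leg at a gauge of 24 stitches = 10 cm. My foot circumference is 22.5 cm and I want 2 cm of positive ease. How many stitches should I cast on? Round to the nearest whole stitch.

Cast on 59 stitches.

Finished = 22.5 + 2 = 24.5 cm.
24 / 10 = 2.4 sts per cm.
24.50 × 2.4 = 58.80 sts.
→ 59 sts.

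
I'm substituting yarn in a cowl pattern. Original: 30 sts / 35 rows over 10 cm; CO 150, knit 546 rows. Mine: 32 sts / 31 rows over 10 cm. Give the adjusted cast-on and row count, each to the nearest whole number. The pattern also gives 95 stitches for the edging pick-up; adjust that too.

Stitches: 150 × 32/30 = 160.00 → 160.
Rows: 546 × 31/35 = 483.60 → 484.
edging pick-up: 95 × 32/30 = 101.33 → 101.

Cast on 160 stitches; work 484 rows; edging pick-up 101 stitches.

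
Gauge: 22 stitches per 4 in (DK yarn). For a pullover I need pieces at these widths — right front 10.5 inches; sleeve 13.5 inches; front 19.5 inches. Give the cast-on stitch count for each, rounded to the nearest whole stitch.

Rate = 22/4 = 5.5 sts per in.
right front: 10.5 × 5.5 = 57.75 → 58.
sleeve: 13.5 × 5.5 = 74.25 → 74.
front: 19.5 × 5.5 = 107.25 → 107.

right front 58; sleeve 74; front 107.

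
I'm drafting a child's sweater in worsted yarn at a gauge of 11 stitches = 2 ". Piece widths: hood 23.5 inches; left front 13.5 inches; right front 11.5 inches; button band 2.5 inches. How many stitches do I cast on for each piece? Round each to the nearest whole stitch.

Rate = 11/2 = 5.5 sts per in.
hood: 23.5 × 5.5 = 129.25 → 129.
left front: 13.5 × 5.5 = 74.25 → 74.
right front: 11.5 × 5.5 = 63.25 → 63.
button band: 2.5 × 5.5 = 13.75 → 14.

hood 129; left front 74; right front 63; button band 14.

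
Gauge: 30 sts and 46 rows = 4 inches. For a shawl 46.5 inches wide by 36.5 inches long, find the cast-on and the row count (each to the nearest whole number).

Cast on 349 stitches and work 420 rows.

Stitch gauge = 30/4 = 7.5 sts/in; 46.5 × 7.5 = 348.75 → 349 sts.
Row gauge = 46/4 = 11.5 rows/in; 36.5 × 11.5 = 419.75 → 420 rows.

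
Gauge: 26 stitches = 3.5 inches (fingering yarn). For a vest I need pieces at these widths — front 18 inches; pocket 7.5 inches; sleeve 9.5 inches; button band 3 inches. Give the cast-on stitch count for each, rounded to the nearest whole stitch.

Rate = 26/3.5 = 7.429 sts per in.
front: 18 × 7.429 = 133.71 → 134.
pocket: 7.5 × 7.429 = 55.71 → 56.
sleeve: 9.5 × 7.429 = 70.57 → 71.
button band: 3 × 7.429 = 22.29 → 22.

front 134; pocket 56; sleeve 71; button band 22.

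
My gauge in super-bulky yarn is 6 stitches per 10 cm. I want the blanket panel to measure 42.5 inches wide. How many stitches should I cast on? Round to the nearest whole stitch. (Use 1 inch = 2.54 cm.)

Cast on 65 stitches.

42.5 in = 107.95 cm.
6 stitches / 10 cm = 0.6 stitches per cm.
107.95 × 0.6 = 64.77 stitches.
Round to nearest → 65.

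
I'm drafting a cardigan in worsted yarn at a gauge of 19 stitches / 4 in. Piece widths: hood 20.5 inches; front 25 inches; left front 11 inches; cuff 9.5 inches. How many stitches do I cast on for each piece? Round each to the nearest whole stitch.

hood 97; front 119; left front 52; cuff 45.

Rate = 19/4 = 4.75 sts per in.
hood: 20.5 × 4.75 = 97.38 → 97.
front: 25 × 4.75 = 118.75 → 119.
left front: 11 × 4.75 = 52.25 → 52.
cuff: 9.5 × 4.75 = 45.12 → 45.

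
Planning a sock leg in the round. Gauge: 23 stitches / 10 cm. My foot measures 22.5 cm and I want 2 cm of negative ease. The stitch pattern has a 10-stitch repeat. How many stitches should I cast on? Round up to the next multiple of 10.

Finished = 22.5 − 2 = 20.5 cm.
23 / 10 = 2.3 sts/cm.
20.5 × 2.3 = 47.15 sts.
Next multiple of 10: 50.

50 stitches.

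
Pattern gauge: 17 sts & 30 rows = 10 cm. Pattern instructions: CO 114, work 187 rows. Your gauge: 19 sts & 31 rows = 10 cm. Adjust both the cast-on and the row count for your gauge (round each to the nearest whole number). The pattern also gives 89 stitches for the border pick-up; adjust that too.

Cast on 127 stitches; work 193 rows; border pick-up 99 stitches.

Stitches: 114 × 19/17 = 127.41 → 127.
Rows: 187 × 31/30 = 193.23 → 193.
border pick-up: 89 × 19/17 = 99.47 → 99.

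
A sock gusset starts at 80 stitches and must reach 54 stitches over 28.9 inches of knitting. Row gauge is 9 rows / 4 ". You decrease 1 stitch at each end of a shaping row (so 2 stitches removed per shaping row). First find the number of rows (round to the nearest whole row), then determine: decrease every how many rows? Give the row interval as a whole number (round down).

Rows = 28.9 × 2.25 = 65.0 → 65 rows.
Stitches to remove: 26 → 13 shaping rows (at 2 st each).
65 / 13 = 5.00 → every 5 rows.

Decrease every 5th row.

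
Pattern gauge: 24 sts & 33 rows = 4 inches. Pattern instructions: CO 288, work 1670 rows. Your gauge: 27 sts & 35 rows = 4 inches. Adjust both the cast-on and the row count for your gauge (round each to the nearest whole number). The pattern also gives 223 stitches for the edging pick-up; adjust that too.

Stitches: 288 × 27/24 = 324.00 → 324.
Rows: 1670 × 35/33 = 1771.21 → 1771.
edging pick-up: 223 × 27/24 = 250.88 → 251.

Cast on 324 stitches; work 1771 rows; edging pick-up 251 stitches.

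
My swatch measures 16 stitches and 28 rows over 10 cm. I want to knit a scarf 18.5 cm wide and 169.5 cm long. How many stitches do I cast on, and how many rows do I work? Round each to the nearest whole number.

Stitch gauge = 16/10 = 1.6 sts/cm; 18.5 × 1.6 = 29.60 → 30 sts.
Row gauge = 28/10 = 2.8 rows/cm; 169.5 × 2.8 = 474.60 → 475 rows.

Cast on 30 stitches and work 475 rows.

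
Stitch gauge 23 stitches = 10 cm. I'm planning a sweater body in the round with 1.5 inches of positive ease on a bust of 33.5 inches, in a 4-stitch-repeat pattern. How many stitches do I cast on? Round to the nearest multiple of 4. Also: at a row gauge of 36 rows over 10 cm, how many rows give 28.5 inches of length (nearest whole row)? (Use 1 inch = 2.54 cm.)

Cast on 204 stitches; work 261 rows.

Finished = 33.5 + 1.5 = 35 inches.
35 inches × 2.54 = 88.90 cm.
23/10 = 2.3 sts per cm; 88.90 × 2.3 = 204.47 sts.
Nearest multiple of 4 → 204.
28.5 inches = 72.39 cm; × 3.6 = 260.60 → 261 rows.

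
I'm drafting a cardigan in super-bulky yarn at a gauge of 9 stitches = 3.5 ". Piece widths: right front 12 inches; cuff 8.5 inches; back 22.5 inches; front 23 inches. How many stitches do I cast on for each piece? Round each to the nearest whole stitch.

Rate = 9/3.5 = 2.571 sts per in.
right front: 12 × 2.571 = 30.86 → 31.
cuff: 8.5 × 2.571 = 21.86 → 22.
back: 22.5 × 2.571 = 57.86 → 58.
front: 23 × 2.571 = 59.14 → 59.

right front 31; cuff 22; back 58; front 59.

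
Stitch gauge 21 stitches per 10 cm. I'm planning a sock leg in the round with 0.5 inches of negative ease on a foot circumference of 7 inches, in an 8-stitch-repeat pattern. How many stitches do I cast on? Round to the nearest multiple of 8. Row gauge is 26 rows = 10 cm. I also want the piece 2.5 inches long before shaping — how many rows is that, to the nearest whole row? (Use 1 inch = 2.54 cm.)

Finished = 7 − 0.5 = 6.5 inches.
6.5 inches × 2.54 = 16.51 cm.
21/10 = 2.1 sts per cm; 16.51 × 2.1 = 34.67 sts.
Nearest multiple of 8 → 32.
2.5 inches = 6.35 cm; × 2.6 = 16.51 → 17 rows.

Cast on 32 stitches; work 17 rows.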